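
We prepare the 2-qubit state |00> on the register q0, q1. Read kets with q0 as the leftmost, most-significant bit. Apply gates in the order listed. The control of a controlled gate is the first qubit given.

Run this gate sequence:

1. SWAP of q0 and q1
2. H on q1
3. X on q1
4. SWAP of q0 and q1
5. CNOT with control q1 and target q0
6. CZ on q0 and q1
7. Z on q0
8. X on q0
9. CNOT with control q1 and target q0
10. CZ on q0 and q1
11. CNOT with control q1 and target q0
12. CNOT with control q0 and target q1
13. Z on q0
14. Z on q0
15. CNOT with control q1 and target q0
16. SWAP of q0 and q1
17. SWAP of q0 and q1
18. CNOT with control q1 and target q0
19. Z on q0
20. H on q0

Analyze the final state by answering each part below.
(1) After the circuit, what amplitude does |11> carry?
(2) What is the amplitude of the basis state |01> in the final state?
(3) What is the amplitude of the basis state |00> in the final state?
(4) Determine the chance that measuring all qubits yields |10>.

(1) The amplitude on |11> is 1/2. Key observation: the block from step 14 through step 19 cancels to the identity and can be dropped.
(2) |01> carries amplitude -1/2 in the final state.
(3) The amplitude on |00> is -1/2.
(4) Outcome |10> occurs with probability 1/4.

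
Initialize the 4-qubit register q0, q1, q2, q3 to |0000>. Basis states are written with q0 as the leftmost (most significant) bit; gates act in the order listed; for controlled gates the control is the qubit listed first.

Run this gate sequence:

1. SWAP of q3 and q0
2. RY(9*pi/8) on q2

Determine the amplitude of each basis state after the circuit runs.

The final amplitudes are -sin(pi/16) on |0000>, sin(7*pi/16) on |0010>, and 0 on every other basis state.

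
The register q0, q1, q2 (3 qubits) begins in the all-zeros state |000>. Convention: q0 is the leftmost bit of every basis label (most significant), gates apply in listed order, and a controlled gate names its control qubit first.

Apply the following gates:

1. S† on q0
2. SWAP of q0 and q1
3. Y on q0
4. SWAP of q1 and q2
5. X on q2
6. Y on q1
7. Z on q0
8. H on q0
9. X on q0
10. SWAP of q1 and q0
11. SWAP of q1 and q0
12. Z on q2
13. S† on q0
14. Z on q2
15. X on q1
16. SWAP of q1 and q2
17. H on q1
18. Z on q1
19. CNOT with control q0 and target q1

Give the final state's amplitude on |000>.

The amplitude on |000> is -1/2. Key observation: gates 10-11 undo each other exactly, leaving only the rest of the circuit to track.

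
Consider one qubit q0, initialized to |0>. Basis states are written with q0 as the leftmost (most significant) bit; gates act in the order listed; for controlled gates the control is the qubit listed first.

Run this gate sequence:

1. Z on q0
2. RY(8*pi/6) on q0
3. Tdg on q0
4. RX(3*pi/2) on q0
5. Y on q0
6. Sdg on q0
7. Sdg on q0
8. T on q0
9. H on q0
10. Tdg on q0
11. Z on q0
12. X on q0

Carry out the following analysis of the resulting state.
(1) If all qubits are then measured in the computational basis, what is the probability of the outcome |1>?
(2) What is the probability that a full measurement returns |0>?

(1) The probability of measuring |1> is -sqrt(3)/8 - sqrt(2)/8 + 1/2.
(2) Outcome |0> occurs with probability sqrt(2)/8 + sqrt(3)/8 + 1/2.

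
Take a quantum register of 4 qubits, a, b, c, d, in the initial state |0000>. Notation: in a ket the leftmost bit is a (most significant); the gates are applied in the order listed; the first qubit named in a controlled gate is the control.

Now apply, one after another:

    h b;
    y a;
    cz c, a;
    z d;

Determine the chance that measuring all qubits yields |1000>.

The probability of measuring |1000> is 1/2.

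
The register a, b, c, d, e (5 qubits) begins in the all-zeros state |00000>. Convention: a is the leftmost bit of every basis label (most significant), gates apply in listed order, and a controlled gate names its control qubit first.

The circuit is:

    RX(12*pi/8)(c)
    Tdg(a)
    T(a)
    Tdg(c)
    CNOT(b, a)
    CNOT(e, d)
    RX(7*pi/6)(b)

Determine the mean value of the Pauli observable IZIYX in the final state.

The observable IZIYX averages to 0.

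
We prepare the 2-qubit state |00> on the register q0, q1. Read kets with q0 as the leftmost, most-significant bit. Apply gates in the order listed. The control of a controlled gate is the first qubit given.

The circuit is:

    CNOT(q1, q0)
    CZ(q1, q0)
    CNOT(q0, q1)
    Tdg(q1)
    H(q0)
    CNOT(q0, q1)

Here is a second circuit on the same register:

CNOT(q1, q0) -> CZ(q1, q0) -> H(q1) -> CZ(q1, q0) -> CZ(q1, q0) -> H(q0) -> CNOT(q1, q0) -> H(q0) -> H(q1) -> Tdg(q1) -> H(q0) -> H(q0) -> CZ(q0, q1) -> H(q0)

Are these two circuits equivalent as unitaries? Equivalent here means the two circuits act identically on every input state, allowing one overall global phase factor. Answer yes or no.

No, they are not equivalent — no single phase factor reconciles the two unitaries.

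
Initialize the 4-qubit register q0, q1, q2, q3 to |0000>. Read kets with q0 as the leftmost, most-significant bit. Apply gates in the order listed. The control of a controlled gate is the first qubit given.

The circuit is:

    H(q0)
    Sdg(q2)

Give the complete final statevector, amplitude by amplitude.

After the circuit, the state carries amplitude sqrt(2)/2 on |0000>, sqrt(2)/2 on |1000>, and 0 on every other basis state.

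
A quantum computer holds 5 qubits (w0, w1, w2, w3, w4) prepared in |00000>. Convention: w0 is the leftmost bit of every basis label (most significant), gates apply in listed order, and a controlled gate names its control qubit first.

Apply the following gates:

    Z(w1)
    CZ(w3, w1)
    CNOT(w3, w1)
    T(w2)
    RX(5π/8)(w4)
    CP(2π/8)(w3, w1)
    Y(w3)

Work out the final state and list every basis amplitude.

After the circuit, the state carries amplitude I*cos(5*pi/16) on |00010>, sin(5*pi/16) on |00011>, and 0 on every other basis state.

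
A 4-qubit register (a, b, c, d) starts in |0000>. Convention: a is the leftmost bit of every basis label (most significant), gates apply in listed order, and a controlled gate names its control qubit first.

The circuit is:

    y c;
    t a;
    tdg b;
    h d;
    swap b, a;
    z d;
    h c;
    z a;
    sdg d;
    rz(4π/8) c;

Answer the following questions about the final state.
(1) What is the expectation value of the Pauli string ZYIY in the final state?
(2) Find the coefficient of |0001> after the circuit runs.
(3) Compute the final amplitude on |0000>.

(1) The observable ZYIY averages to 0.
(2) The amplitude on |0001> is exp(3*I*pi/4)/2.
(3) The amplitude on |0000> is exp(I*pi/4)/2.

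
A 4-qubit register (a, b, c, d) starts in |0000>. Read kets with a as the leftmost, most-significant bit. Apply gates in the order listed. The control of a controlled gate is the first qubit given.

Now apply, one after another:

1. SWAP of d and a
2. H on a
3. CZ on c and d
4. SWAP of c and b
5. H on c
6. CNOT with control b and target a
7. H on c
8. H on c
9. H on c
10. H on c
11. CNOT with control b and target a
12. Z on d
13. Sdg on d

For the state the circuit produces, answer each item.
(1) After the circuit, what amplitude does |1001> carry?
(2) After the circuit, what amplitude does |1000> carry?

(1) The final state's coefficient on |1001> equals 0. Key observation: steps 6-11 multiply out to the identity, so the circuit reduces to the remaining gates.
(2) The final state's coefficient on |1000> equals 1/2.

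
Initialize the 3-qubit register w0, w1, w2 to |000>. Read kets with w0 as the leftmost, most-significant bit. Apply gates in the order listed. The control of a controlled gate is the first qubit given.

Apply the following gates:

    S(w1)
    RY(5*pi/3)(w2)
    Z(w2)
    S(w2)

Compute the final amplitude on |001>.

The final state's coefficient on |001> equals -I/2.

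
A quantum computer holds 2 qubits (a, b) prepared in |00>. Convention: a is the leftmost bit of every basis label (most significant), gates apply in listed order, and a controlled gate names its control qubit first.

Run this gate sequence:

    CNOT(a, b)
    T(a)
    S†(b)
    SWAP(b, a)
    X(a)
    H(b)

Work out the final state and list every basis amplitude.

After the circuit, the state carries amplitude 0 on |00>, 0 on |01>, sqrt(2)/2 on |10>, sqrt(2)/2 on |11>.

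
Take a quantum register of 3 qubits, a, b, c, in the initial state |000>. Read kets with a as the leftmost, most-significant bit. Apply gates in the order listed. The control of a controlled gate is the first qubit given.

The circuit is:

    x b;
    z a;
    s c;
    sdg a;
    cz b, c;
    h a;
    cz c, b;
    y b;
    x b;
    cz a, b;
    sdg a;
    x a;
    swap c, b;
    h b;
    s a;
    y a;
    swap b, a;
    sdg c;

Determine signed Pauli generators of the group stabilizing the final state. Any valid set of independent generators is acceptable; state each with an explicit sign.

One valid set of independent stabilizer generators is +XII, -IXI, -IIZ (any independent generating set of the same group is equally correct).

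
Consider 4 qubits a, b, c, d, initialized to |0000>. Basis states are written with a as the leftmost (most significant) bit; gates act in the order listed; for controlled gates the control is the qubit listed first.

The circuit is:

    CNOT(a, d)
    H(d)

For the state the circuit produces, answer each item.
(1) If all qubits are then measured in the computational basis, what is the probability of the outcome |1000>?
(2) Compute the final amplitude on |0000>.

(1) The probability of measuring |1000> is 0.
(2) |0000> carries amplitude sqrt(2)/2 in the final state.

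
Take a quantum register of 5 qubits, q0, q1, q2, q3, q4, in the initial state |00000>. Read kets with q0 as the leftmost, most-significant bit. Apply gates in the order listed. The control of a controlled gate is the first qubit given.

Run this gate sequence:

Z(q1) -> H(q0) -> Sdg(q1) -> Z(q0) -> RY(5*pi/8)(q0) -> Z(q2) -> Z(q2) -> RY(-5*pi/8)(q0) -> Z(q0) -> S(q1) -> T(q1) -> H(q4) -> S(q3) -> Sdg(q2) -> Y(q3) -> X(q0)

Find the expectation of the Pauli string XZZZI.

In the final state, XZZZI has expectation -1. Key observation: the block from step 3 through step 10 cancels to the identity and can be dropped.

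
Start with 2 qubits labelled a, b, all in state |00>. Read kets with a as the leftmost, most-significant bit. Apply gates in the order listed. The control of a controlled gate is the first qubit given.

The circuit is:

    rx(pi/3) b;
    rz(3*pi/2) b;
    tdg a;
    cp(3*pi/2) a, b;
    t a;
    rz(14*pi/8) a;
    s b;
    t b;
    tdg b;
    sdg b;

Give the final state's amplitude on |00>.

The final state's coefficient on |00> equals sqrt(3)*exp(3*I*pi/8)/2. Key observation: gates 7-10 undo each other exactly, leaving only the rest of the circuit to track.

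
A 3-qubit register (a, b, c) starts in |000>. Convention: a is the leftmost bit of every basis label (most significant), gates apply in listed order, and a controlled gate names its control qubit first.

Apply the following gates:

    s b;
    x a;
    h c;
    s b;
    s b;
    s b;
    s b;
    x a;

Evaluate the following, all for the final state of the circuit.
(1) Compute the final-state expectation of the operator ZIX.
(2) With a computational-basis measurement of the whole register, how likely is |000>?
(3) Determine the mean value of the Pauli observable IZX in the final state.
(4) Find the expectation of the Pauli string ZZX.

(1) The observable ZIX averages to 1.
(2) A full measurement returns |000> with probability 1/2.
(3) The expectation value of IZX is 1.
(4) The expectation value of ZZX is 1.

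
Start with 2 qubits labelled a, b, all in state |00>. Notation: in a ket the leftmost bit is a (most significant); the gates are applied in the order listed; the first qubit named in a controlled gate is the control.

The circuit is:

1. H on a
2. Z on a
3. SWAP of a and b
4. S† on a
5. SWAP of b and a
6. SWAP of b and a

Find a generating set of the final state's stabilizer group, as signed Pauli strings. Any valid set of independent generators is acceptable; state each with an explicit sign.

The final state is stabilized by the group generated by -IX, +ZI; other independent generating sets are equally valid. Key observation: steps 5-6 multiply out to the identity, so the circuit reduces to the remaining gates.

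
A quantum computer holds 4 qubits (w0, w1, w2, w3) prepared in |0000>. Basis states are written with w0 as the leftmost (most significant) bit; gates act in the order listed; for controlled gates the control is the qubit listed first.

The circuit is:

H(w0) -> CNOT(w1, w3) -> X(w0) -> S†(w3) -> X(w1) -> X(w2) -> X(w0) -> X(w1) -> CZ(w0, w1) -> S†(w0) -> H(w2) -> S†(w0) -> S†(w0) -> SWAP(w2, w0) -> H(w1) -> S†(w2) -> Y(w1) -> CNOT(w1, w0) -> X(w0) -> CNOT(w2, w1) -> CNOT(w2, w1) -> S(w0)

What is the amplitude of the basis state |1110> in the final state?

|1110> carries amplitude sqrt(2)/4 in the final state. Key observation: steps 20-21 multiply out to the identity, so the circuit reduces to the remaining gates.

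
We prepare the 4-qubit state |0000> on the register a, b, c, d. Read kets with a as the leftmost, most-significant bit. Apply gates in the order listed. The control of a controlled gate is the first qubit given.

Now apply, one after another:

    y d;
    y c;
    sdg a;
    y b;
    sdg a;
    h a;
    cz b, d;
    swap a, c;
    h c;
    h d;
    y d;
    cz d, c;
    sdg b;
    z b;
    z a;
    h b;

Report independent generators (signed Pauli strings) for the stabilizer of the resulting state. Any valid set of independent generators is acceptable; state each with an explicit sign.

One valid set of independent stabilizer generators is -IXII, +IIIX, -ZIII, +IIZI (any independent generating set of the same group is equally correct).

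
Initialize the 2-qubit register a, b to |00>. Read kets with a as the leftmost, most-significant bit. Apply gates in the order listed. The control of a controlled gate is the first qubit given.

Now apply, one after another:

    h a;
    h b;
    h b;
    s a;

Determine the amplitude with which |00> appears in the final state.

The final state's coefficient on |00> equals sqrt(2)/2.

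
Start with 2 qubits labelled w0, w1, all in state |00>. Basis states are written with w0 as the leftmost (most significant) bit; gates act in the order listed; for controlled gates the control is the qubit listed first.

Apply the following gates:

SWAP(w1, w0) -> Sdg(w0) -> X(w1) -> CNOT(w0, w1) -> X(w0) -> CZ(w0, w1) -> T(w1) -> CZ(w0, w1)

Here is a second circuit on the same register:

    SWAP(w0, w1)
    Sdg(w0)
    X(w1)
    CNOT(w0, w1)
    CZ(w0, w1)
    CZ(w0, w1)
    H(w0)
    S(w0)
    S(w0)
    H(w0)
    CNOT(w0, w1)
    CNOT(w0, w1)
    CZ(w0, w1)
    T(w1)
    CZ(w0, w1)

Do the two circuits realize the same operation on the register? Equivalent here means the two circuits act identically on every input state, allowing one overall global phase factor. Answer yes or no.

Yes — the two circuits implement the same unitary up to a global phase.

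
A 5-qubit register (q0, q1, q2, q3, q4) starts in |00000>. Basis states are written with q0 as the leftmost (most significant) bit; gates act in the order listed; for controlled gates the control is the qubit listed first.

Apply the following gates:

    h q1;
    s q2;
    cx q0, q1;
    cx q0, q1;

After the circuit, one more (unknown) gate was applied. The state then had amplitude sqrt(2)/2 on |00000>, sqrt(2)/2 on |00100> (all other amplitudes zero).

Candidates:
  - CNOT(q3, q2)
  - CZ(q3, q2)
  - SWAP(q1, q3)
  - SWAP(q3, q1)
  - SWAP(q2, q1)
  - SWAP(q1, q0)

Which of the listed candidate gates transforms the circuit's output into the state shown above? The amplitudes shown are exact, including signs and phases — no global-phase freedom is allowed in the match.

The applied gate was SWAP(q2, q1). Key observation: the block from step 3 through step 4 cancels to the identity and can be dropped.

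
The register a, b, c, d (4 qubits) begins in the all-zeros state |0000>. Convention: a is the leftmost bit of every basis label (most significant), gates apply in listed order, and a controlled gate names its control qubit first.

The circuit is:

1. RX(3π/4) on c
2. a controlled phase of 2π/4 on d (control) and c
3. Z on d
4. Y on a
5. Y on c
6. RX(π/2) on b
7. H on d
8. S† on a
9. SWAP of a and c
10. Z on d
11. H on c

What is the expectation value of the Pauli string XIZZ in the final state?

In the final state, XIZZ has expectation 0.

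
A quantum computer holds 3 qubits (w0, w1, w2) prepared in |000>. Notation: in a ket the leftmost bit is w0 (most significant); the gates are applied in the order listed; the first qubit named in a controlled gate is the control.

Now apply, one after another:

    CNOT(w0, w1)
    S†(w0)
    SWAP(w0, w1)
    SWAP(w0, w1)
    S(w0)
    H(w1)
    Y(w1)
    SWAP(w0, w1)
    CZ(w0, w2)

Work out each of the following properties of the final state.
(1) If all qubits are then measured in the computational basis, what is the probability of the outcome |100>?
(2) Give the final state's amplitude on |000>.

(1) Outcome |100> occurs with probability 1/2. Key observation: steps 3-4 multiply out to the identity, so the circuit reduces to the remaining gates.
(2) |000> carries amplitude -sqrt(2)*I/2 in the final state.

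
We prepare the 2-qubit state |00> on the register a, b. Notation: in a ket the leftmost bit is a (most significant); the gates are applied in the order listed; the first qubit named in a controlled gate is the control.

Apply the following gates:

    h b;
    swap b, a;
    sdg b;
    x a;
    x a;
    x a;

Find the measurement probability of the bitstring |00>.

Outcome |00> occurs with probability 1/2.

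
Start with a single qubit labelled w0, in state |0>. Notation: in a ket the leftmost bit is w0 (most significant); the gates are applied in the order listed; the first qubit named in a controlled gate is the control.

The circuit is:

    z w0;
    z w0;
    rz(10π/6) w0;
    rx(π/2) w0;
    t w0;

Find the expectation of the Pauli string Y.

The observable Y averages to -sqrt(2)/2.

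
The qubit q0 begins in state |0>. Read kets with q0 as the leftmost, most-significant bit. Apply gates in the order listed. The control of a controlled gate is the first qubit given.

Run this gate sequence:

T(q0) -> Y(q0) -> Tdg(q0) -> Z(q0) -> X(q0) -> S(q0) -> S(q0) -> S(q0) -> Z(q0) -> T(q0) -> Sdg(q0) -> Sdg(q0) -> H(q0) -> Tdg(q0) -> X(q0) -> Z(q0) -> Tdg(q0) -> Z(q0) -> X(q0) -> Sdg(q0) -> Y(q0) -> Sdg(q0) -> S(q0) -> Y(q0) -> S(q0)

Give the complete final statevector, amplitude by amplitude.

The resulting statevector has amplitude -sqrt(2)/2 on |0>, -sqrt(2)/2 on |1>. Key observation: gates 20-25 undo each other exactly, leaving only the rest of the circuit to track.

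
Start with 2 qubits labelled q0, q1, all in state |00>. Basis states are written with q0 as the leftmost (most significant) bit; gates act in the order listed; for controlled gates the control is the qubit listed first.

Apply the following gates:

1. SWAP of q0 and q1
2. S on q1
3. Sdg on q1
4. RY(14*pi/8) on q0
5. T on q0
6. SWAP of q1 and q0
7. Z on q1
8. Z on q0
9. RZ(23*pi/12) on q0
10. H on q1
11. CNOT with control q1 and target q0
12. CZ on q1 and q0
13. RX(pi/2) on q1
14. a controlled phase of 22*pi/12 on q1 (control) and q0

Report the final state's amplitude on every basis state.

After the circuit, the state carries amplitude -sqrt(sqrt(2)/4 + 1/2)*exp(-23*I*pi/24)/2 - sqrt(1/2 - sqrt(2)/4)*exp(-17*I*pi/24)/2 on |00>, I*sqrt(sqrt(2)/4 + 1/2)*exp(-23*I*pi/24)/2 + I*sqrt(1/2 - sqrt(2)/4)*exp(-17*I*pi/24)/2 on |01>, I*sqrt(1/2 - sqrt(2)/4)*exp(-17*I*pi/24)/2 - I*sqrt(sqrt(2)/4 + 1/2)*exp(-23*I*pi/24)/2 on |10>, (sqrt(2 - sqrt(2)) + sqrt(sqrt(2) + 2)*exp(3*I*pi/4))*exp(I*pi/8)/4 on |11>.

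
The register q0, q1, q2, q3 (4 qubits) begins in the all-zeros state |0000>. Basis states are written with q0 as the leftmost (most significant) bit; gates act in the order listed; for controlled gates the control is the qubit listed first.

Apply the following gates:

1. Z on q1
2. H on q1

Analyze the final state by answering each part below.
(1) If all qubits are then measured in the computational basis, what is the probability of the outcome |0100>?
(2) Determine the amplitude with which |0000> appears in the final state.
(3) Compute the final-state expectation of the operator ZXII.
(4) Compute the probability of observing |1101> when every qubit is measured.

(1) Outcome |0100> occurs with probability 1/2.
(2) The amplitude on |0000> is sqrt(2)/2.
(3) The expectation value of ZXII is 1.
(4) A full measurement returns |1101> with probability 0.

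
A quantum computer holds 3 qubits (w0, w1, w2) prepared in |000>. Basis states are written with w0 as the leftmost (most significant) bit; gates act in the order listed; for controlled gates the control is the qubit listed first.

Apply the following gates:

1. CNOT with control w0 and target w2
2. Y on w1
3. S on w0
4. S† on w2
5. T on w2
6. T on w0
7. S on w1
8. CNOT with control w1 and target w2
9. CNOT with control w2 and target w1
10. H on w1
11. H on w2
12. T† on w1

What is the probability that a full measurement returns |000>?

A full measurement returns |000> with probability 1/4.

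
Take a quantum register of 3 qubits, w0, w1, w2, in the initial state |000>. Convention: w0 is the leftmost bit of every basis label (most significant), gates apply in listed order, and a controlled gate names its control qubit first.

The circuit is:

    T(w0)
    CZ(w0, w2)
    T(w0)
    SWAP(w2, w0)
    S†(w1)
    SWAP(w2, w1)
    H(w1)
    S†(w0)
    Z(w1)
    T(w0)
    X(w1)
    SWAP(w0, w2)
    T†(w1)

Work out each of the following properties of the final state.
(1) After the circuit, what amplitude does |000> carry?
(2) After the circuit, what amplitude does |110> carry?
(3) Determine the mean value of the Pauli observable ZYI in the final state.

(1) The amplitude on |000> is -sqrt(2)/2.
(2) |110> carries amplitude 0 in the final state.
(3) In the final state, ZYI has expectation sqrt(2)/2.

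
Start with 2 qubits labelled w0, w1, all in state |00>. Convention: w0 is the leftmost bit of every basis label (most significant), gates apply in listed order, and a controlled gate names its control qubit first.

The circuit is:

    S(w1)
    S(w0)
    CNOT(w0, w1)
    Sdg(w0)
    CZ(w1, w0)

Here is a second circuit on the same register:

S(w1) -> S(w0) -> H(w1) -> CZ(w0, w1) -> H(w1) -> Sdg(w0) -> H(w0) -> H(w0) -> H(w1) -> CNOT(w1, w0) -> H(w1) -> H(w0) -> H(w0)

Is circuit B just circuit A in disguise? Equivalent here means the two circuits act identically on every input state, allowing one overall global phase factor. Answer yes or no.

No — the two circuits implement different unitaries, even allowing a global phase.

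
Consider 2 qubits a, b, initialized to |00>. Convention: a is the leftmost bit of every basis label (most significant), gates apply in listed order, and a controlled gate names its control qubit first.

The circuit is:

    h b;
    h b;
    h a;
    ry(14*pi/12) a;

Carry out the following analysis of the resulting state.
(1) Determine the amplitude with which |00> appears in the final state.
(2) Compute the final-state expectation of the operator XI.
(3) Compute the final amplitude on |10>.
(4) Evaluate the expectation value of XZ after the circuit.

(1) The final state's coefficient on |00> equals -sqrt(3)/2. Key observation: gates 1-2 undo each other exactly, leaving only the rest of the circuit to track.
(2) In the final state, XI has expectation -sqrt(3)/2.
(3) The amplitude on |10> is 1/2.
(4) The expectation value of XZ is -sqrt(3)/2.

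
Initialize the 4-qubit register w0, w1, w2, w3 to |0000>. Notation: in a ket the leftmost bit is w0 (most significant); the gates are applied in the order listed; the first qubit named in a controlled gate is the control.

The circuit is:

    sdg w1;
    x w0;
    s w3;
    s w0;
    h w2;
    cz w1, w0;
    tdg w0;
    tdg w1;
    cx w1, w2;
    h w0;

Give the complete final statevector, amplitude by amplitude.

The resulting statevector has amplitude exp(I*pi/4)/2 on |0000>, exp(I*pi/4)/2 on |0010>, -exp(I*pi/4)/2 on |1000>, -exp(I*pi/4)/2 on |1010>, and 0 on every other basis state.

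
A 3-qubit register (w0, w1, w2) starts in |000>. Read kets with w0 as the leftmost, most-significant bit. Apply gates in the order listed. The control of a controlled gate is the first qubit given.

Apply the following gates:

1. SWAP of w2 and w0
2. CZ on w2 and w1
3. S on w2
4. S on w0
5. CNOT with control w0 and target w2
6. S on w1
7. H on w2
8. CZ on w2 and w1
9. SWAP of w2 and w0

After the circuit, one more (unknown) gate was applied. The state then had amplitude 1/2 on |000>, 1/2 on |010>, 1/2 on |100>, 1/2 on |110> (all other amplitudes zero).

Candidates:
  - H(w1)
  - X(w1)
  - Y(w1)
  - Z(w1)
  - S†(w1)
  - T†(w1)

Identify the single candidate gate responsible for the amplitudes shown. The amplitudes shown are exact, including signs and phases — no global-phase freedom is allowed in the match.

The applied gate was H(w1).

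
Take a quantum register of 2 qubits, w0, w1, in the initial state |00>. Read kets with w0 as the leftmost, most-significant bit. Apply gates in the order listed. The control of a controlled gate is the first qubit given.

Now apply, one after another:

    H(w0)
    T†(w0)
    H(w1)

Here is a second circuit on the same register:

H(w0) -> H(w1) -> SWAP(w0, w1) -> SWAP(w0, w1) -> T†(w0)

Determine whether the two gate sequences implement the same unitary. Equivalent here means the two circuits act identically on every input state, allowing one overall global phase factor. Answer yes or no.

Yes: on every input state the two circuits agree up to one overall phase factor.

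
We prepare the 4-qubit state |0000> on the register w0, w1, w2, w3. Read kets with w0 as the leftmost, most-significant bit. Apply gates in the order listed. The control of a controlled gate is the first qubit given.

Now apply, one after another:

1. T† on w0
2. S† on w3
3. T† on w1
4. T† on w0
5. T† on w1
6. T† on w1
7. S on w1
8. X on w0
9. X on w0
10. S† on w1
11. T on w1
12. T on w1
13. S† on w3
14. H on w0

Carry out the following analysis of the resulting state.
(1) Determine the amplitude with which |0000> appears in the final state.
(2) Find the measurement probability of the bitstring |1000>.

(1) The amplitude on |0000> is sqrt(2)/2.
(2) A full measurement returns |1000> with probability 1/2.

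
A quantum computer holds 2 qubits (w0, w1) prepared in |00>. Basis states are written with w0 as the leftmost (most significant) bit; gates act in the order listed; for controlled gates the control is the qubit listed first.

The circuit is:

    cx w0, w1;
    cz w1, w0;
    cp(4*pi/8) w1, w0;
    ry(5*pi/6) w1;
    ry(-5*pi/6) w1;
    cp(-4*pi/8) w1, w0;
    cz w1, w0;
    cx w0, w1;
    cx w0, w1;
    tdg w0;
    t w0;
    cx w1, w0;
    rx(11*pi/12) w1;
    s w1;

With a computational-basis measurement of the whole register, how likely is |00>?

Outcome |00> occurs with probability -sqrt(6)/8 - sqrt(2)/8 + 1/2. Key observation: steps 1-8 multiply out to the identity, so the circuit reduces to the remaining gates.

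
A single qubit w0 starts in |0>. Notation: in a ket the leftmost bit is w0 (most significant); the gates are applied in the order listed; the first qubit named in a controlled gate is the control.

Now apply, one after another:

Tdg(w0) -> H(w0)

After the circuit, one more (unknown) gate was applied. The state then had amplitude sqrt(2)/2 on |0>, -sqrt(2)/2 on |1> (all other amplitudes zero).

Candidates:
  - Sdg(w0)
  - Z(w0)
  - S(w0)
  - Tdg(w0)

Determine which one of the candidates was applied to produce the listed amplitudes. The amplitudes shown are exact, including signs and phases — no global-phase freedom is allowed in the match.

It was Z(w0) that produced the state shown.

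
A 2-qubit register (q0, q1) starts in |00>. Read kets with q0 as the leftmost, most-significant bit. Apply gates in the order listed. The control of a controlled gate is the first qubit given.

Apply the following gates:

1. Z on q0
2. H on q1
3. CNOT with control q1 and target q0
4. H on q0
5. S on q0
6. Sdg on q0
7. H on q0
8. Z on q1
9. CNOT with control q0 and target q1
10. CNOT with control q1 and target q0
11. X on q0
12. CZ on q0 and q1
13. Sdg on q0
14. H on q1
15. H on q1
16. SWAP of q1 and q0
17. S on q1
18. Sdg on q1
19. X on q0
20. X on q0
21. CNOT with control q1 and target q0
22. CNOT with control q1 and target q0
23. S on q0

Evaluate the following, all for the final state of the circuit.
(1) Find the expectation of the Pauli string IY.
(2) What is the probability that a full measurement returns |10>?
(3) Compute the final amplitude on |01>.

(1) The observable IY averages to 1. Key observation: steps 4-7 multiply out to the identity, so the circuit reduces to the remaining gates.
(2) Outcome |10> occurs with probability 0.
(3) |01> carries amplitude -sqrt(2)*I/2 in the final state.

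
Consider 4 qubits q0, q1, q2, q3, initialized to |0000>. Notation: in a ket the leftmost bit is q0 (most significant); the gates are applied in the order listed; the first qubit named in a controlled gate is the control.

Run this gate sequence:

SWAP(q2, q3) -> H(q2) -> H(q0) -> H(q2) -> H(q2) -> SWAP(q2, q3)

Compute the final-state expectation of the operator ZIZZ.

The observable ZIZZ averages to 0.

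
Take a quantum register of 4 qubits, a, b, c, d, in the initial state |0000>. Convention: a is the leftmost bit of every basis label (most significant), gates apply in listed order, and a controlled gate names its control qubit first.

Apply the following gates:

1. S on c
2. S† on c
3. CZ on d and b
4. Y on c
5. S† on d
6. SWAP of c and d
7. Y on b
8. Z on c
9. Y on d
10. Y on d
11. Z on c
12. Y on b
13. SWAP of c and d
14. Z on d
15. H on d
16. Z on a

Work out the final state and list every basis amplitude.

After the circuit, the state carries amplitude sqrt(2)*I/2 on |0010>, sqrt(2)*I/2 on |0011>, and 0 on every other basis state. Key observation: steps 6-13 multiply out to the identity, so the circuit reduces to the remaining gates.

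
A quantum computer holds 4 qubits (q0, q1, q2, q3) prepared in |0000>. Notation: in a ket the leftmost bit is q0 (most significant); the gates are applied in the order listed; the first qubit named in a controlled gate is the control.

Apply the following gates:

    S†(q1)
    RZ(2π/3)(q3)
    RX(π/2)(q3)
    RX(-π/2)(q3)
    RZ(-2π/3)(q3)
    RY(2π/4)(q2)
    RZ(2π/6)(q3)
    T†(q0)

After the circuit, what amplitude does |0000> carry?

The amplitude on |0000> is -sqrt(2)*exp(5*I*pi/6)/2. Key observation: the block from step 2 through step 5 cancels to the identity and can be dropped.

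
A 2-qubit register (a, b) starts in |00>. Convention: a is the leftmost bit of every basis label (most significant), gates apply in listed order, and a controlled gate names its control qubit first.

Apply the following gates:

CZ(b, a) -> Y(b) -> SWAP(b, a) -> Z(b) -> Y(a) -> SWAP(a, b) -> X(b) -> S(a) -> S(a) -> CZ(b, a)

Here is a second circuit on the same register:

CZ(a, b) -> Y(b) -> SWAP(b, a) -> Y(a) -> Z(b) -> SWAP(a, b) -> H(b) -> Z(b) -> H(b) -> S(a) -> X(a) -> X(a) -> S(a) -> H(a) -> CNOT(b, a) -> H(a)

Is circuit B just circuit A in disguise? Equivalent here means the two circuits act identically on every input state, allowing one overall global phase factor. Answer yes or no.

Yes, they are equivalent — the unitaries differ by at most a global phase.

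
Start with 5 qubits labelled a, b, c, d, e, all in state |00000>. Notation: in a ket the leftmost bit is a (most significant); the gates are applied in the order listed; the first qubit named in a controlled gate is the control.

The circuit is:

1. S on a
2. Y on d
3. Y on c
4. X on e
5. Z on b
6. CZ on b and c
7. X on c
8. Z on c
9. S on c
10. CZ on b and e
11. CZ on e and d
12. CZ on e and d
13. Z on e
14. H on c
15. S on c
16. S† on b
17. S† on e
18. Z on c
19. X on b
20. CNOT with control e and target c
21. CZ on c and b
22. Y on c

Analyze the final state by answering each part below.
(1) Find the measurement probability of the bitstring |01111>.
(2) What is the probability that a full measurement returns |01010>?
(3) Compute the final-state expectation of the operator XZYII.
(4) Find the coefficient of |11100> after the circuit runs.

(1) The probability of measuring |01111> is 1/2. Key observation: gates 11-12 undo each other exactly, leaving only the rest of the circuit to track.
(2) The probability of measuring |01010> is 0.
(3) The observable XZYII averages to 0.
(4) The final state's coefficient on |11100> equals 0.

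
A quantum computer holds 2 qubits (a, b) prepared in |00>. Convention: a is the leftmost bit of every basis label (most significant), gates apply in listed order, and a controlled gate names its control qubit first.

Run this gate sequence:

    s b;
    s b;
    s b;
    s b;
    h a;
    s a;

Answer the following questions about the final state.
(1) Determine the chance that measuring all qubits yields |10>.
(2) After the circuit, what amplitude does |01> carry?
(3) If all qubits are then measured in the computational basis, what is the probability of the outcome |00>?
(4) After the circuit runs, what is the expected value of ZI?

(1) Outcome |10> occurs with probability 1/2. Key observation: steps 1-4 multiply out to the identity, so the circuit reduces to the remaining gates.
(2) The amplitude on |01> is 0.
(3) The probability of measuring |00> is 1/2.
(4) The observable ZI averages to 0.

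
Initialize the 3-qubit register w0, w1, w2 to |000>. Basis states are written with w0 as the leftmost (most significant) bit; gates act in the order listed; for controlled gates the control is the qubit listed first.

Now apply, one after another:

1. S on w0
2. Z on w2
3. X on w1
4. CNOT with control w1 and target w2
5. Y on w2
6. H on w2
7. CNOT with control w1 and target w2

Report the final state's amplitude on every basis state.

The resulting statevector has amplitude -sqrt(2)*I/2 on |010>, -sqrt(2)*I/2 on |011>, and 0 on every other basis state.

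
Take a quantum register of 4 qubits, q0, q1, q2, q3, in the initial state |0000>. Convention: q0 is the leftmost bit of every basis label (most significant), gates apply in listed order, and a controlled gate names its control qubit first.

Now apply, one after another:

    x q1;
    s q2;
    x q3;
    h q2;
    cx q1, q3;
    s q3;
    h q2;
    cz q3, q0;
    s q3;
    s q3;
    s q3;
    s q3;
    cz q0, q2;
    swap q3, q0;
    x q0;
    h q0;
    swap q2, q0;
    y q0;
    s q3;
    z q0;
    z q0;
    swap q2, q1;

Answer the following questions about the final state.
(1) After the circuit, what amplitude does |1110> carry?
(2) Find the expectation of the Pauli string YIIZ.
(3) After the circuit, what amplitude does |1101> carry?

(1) |1110> carries amplitude -sqrt(2)*I/2 in the final state. Key observation: gates 9-12 undo each other exactly, leaving only the rest of the circuit to track.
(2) The expectation value of YIIZ is 0.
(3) The amplitude on |1101> is 0.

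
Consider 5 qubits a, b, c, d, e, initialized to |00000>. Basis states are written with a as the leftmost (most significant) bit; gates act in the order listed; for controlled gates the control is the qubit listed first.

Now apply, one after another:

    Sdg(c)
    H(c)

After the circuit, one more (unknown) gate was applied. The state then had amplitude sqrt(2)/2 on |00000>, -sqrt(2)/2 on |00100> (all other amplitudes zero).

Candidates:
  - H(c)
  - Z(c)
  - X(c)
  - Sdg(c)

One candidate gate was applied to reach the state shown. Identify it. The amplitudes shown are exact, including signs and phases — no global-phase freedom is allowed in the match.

It was Z(c) that produced the state shown.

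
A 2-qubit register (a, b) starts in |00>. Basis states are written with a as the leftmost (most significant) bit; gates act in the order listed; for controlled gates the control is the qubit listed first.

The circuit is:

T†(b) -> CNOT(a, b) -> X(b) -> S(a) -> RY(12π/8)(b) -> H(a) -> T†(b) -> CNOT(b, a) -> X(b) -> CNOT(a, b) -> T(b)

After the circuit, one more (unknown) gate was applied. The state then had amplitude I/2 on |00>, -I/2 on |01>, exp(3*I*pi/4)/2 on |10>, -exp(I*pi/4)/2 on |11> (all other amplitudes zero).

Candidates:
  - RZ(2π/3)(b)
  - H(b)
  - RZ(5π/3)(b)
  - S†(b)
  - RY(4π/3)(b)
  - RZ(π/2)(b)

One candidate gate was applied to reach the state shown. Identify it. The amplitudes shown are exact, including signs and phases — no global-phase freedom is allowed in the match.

The unique candidate consistent with the amplitudes is RZ(π/2)(b).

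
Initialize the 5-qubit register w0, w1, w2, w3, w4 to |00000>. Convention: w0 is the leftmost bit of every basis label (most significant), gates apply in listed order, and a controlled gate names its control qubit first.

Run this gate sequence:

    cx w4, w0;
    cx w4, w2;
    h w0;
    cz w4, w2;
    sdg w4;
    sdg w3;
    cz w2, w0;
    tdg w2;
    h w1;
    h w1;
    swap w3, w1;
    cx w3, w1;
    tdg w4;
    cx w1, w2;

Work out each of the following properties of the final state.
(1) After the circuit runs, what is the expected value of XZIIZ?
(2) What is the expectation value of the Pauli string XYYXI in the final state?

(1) The observable XZIIZ averages to 1.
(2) The observable XYYXI averages to 0.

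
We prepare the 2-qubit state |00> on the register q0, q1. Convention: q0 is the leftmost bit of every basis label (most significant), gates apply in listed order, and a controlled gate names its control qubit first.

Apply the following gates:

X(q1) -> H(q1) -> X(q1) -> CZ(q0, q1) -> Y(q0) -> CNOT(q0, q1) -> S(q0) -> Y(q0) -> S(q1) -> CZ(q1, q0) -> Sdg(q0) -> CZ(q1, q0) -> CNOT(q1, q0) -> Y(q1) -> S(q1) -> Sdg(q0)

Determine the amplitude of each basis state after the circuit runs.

The resulting statevector has amplitude 0 on |00>, -sqrt(2)*I/2 on |01>, -sqrt(2)/2 on |10>, 0 on |11>.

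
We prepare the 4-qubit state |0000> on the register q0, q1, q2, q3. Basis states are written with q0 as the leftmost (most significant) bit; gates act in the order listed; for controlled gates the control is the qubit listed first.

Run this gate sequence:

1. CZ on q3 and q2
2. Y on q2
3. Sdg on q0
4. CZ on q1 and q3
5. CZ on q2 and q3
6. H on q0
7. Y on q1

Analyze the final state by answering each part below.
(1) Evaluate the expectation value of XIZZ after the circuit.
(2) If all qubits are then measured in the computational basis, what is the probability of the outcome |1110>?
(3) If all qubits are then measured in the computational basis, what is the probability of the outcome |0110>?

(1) The observable XIZZ averages to -1.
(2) Outcome |1110> occurs with probability 1/2.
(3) Outcome |0110> occurs with probability 1/2.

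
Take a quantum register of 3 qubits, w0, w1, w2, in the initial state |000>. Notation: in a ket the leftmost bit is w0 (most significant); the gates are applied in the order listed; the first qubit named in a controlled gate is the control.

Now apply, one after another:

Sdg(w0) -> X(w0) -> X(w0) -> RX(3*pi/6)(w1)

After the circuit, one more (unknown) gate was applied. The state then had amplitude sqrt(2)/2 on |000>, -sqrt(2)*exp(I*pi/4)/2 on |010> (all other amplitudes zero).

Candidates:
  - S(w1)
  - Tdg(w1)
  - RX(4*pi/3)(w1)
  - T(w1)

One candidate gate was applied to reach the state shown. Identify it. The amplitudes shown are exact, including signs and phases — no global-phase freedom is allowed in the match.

The unique candidate consistent with the amplitudes is Tdg(w1).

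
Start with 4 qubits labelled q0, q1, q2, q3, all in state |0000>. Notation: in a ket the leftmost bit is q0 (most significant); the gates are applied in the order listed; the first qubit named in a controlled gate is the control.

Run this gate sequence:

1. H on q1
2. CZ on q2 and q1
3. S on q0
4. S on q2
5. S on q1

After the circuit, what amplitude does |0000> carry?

|0000> carries amplitude sqrt(2)/2 in the final state.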